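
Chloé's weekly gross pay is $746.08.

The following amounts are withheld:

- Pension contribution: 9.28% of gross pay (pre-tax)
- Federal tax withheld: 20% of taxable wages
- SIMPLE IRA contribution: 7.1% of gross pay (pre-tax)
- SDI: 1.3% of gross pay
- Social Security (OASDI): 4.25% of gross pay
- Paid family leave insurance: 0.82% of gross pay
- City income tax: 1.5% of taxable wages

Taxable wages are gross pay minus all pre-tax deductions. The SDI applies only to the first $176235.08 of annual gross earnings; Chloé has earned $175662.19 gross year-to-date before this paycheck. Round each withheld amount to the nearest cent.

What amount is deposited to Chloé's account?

Pension contribution: $746.08 × 0.0928 = $69.24
SIMPLE IRA contribution: $746.08 × 0.071 = $52.97
Pre-tax total = $69.24 + $52.97 = $122.21
Taxable wages = $746.08 − $122.21 = $623.87
Federal tax withheld: $623.87 × 0.2 = $124.77
City income tax: $623.87 × 0.015 = $9.36
Paid family leave insurance: $746.08 × 0.0082 = $6.12
SDI: only $176235.08 − $175662.19 = $572.89 of this check is subject → $572.89 × 0.013 = $7.45
Social Security (OASDI): $746.08 × 0.0425 = $31.71
Total deductions = $69.24 + $52.97 + $124.77 + $9.36 + $6.12 + $7.45 + $31.71 = $301.62
Net pay = $746.08 − $301.62 = $444.46

$444.46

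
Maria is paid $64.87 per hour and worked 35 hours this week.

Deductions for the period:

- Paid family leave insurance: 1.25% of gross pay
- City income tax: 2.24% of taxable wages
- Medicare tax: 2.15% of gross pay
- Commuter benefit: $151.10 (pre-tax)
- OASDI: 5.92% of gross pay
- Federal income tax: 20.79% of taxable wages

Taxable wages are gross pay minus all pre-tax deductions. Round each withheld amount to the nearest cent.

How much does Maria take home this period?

$1419.67

Gross pay: 35 × $64.87 = $2270.45
Commuter benefit: $151.10
Taxable wages = $2270.45 − $151.10 = $2119.35
Federal income tax: $2119.35 × 0.2079 = $440.61
City income tax: $2119.35 × 0.0224 = $47.47
Paid family leave insurance: $2270.45 × 0.0125 = $28.38
OASDI: $2270.45 × 0.0592 = $134.41
Medicare tax: $2270.45 × 0.0215 = $48.81
Total deductions = $151.10 + $440.61 + $47.47 + $28.38 + $134.41 + $48.81 = $850.78
Net pay = $2270.45 − $850.78 = $1419.67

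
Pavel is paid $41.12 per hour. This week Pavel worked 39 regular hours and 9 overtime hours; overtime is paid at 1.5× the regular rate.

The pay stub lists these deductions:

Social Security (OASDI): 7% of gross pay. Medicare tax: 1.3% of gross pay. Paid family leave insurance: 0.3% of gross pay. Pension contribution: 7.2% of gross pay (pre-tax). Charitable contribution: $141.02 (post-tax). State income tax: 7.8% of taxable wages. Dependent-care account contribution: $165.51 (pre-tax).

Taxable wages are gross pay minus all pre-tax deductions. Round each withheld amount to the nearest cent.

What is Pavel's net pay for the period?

Regular pay: 39 × $41.12 = $1,603.68
Overtime pay: 9 × $41.12 × 1.5 = $555.12
Gross pay = $1,603.68 + $555.12 = $2,158.80
Dependent-care account contribution: $165.51
Pension contribution: $2,158.80 × 0.072 = $155.43
Pre-tax total = $165.51 + $155.43 = $320.94
Taxable wages = $2,158.80 − $320.94 = $1,837.86
State income tax: $1,837.86 × 0.078 = $143.35
Medicare tax: $2,158.80 × 0.013 = $28.06
Social Security (OASDI): $2,158.80 × 0.07 = $151.12
Paid family leave insurance: $2,158.80 × 0.003 = $6.48
Charitable contribution: $141.02
Total deductions = $165.51 + $155.43 + $143.35 + $28.06 + $151.12 + $6.48 + $141.02 = $790.97
Net pay = $2,158.80 − $790.97 = $1,367.83

$1,367.83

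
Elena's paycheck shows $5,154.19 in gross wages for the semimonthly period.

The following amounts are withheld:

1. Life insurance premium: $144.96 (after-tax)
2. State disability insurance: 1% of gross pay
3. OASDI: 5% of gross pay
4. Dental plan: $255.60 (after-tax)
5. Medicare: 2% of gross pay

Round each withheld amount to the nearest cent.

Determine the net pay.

Medicare: $5,154.19 × 0.02 = $103.08
OASDI: $5,154.19 × 0.05 = $257.71
State disability insurance: $5,154.19 × 0.01 = $51.54
Life insurance premium: $144.96
Dental plan: $255.60
Total deductions = $103.08 + $257.71 + $51.54 + $144.96 + $255.60 = $812.89
Net pay = $5,154.19 − $812.89 = $4,341.30

$4,341.30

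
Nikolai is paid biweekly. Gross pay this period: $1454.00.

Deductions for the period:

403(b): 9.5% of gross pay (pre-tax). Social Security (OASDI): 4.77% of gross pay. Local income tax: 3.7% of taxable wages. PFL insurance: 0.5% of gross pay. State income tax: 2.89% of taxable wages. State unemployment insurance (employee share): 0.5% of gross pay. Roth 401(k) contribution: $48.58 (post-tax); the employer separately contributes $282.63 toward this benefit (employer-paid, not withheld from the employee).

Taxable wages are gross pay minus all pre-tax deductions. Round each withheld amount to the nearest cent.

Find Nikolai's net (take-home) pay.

$1096.67

403(b): $1454.00 × 0.095 = $138.13
Taxable wages = $1454.00 − $138.13 = $1315.87
State income tax: $1315.87 × 0.0289 = $38.03
Local income tax: $1315.87 × 0.037 = $48.69
State unemployment insurance (employee share): $1454.00 × 0.005 = $7.27
PFL insurance: $1454.00 × 0.005 = $7.27
Social Security (OASDI): $1454.00 × 0.0477 = $69.36
Roth 401(k) contribution: $48.58
(Employer's $282.63 toward Roth 401(k) contribution is not withheld from the employee.)
Total deductions = $138.13 + $38.03 + $48.69 + $7.27 + $7.27 + $69.36 + $48.58 = $357.33
Net pay = $1454.00 − $357.33 = $1096.67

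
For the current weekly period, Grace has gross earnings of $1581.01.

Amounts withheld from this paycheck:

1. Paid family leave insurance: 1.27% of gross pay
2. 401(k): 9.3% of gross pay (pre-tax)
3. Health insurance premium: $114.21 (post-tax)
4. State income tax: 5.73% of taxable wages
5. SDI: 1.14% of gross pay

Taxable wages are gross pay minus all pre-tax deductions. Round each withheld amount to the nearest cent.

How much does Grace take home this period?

401(k): $1581.01 × 0.093 = $147.03
Taxable wages = $1581.01 − $147.03 = $1433.98
State income tax: $1433.98 × 0.0573 = $82.17
SDI: $1581.01 × 0.0114 = $18.02
Paid family leave insurance: $1581.01 × 0.0127 = $20.08
Health insurance premium: $114.21
Total deductions = $147.03 + $82.17 + $18.02 + $20.08 + $114.21 = $381.51
Net pay = $1581.01 − $381.51 = $1199.50

$1199.50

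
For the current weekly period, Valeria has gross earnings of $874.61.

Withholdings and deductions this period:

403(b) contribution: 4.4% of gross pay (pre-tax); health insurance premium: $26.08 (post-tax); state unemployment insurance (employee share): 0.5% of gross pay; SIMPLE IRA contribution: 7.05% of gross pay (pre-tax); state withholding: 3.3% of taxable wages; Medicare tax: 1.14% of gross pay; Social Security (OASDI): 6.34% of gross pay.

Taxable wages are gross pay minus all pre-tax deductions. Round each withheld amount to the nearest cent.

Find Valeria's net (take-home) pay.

403(b) contribution: $874.61 × 0.044 = $38.48
SIMPLE IRA contribution: $874.61 × 0.0705 = $61.66
Pre-tax total = $38.48 + $61.66 = $100.14
Taxable wages = $874.61 − $100.14 = $774.47
State withholding: $774.47 × 0.033 = $25.56
State unemployment insurance (employee share): $874.61 × 0.005 = $4.37
Social Security (OASDI): $874.61 × 0.0634 = $55.45
Medicare tax: $874.61 × 0.0114 = $9.97
Health insurance premium: $26.08
Total deductions = $38.48 + $61.66 + $25.56 + $4.37 + $55.45 + $9.97 + $26.08 = $221.57
Net pay = $874.61 − $221.57 = $653.04

$653.04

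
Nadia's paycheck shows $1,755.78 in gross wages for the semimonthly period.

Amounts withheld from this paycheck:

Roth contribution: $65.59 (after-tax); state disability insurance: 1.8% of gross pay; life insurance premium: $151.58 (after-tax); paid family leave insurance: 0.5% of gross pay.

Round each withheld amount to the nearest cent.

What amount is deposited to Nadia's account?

State disability insurance: $1,755.78 × 0.018 = $31.60
Paid family leave insurance: $1,755.78 × 0.005 = $8.78
Roth contribution: $65.59
Life insurance premium: $151.58
Total deductions = $31.60 + $8.78 + $65.59 + $151.58 = $257.55
Net pay = $1,755.78 − $257.55 = $1,498.23

$1,498.23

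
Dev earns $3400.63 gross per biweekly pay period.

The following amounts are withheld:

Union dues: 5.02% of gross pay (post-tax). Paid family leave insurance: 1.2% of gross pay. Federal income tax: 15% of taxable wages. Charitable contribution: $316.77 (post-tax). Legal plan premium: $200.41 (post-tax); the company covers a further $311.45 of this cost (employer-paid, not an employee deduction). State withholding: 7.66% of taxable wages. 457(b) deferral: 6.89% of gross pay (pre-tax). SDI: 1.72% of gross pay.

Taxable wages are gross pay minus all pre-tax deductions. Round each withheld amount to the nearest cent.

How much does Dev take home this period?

457(b) deferral: $3400.63 × 0.0689 = $234.30
Taxable wages = $3400.63 − $234.30 = $3166.33
State withholding: $3166.33 × 0.0766 = $242.54
Federal income tax: $3166.33 × 0.15 = $474.95
SDI: $3400.63 × 0.0172 = $58.49
Paid family leave insurance: $3400.63 × 0.012 = $40.81
Charitable contribution: $316.77
Legal plan premium: $200.41
Union dues: $3400.63 × 0.0502 = $170.71
(Employer's $311.45 toward legal plan premium is not withheld from the employee.)
Total deductions = $234.30 + $242.54 + $474.95 + $58.49 + $40.81 + $316.77 + $200.41 + $170.71 = $1738.98
Net pay = $3400.63 − $1738.98 = $1661.65

$1661.65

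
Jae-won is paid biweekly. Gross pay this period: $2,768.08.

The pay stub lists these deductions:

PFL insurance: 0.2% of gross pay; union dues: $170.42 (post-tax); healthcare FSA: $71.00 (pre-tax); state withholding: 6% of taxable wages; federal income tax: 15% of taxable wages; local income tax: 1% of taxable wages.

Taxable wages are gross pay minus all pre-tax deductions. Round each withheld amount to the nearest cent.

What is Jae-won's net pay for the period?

$1,927.77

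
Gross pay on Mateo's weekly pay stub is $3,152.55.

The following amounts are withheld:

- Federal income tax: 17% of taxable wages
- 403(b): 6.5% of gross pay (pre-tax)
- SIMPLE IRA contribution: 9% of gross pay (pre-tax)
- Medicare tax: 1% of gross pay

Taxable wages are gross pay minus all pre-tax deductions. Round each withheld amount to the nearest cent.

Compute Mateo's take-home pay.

403(b): $3,152.55 × 0.065 = $204.92
SIMPLE IRA contribution: $3,152.55 × 0.09 = $283.73
Pre-tax total = $204.92 + $283.73 = $488.65
Taxable wages = $3,152.55 − $488.65 = $2,663.90
Federal income tax: $2,663.90 × 0.17 = $452.86
Medicare tax: $3,152.55 × 0.01 = $31.53
Total deductions = $204.92 + $283.73 + $452.86 + $31.53 = $973.04
Net pay = $3,152.55 − $973.04 = $2,179.51

$2,179.51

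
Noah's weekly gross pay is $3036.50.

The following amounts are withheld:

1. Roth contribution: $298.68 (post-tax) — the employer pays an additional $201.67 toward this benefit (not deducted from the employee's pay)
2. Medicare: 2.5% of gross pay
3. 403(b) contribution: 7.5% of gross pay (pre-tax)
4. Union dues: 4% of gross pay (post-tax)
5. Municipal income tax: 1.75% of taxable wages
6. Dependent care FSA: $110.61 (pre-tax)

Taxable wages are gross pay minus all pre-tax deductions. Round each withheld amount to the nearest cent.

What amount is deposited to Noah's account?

403(b) contribution: $3036.50 × 0.075 = $227.74
Dependent care FSA: $110.61
Pre-tax total = $227.74 + $110.61 = $338.35
Taxable wages = $3036.50 − $338.35 = $2698.15
Municipal income tax: $2698.15 × 0.0175 = $47.22
Medicare: $3036.50 × 0.025 = $75.91
Union dues: $3036.50 × 0.04 = $121.46
Roth contribution: $298.68
(Employer's $201.67 toward Roth contribution is not withheld from the employee.)
Total deductions = $227.74 + $110.61 + $47.22 + $75.91 + $121.46 + $298.68 = $881.62
Net pay = $3036.50 − $881.62 = $2154.88

$2154.88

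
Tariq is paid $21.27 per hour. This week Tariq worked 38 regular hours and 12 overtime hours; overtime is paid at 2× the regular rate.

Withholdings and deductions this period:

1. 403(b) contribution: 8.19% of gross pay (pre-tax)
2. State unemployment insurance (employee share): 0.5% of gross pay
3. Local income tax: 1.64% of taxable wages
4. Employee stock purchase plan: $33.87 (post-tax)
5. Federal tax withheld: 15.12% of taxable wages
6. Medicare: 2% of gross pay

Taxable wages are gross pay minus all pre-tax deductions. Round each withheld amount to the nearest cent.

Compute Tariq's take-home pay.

$940.99

Regular pay: 38 × $21.27 = $808.26
Overtime pay: 12 × $21.27 × 2 = $510.48
Gross pay = $808.26 + $510.48 = $1,318.74
403(b) contribution: $1,318.74 × 0.0819 = $108.00
Taxable wages = $1,318.74 − $108.00 = $1,210.74
Local income tax: $1,210.74 × 0.0164 = $19.86
Federal tax withheld: $1,210.74 × 0.1512 = $183.06
Medicare: $1,318.74 × 0.02 = $26.37
State unemployment insurance (employee share): $1,318.74 × 0.005 = $6.59
Employee stock purchase plan: $33.87
Total deductions = $108.00 + $19.86 + $183.06 + $26.37 + $6.59 + $33.87 = $377.75
Net pay = $1,318.74 − $377.75 = $940.99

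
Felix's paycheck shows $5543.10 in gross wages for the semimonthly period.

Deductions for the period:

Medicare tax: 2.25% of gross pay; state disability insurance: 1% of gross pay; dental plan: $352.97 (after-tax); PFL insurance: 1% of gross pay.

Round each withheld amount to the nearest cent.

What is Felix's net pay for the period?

Medicare tax: $5543.10 × 0.0225 = $124.72
PFL insurance: $5543.10 × 0.01 = $55.43
State disability insurance: $5543.10 × 0.01 = $55.43
Dental plan: $352.97
Total deductions = $124.72 + $55.43 + $55.43 + $352.97 = $588.55
Net pay = $5543.10 − $588.55 = $4954.55

$4954.55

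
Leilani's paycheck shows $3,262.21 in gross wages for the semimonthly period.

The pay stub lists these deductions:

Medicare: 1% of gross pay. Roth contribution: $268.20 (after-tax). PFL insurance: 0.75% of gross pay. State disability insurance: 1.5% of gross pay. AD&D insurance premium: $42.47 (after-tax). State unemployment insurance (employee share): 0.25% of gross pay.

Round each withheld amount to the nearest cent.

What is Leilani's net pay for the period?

State unemployment insurance (employee share): $3,262.21 × 0.0025 = $8.16
Medicare: $3,262.21 × 0.01 = $32.62
PFL insurance: $3,262.21 × 0.0075 = $24.47
State disability insurance: $3,262.21 × 0.015 = $48.93
Roth contribution: $268.20
AD&D insurance premium: $42.47
Total deductions = $8.16 + $32.62 + $24.47 + $48.93 + $268.20 + $42.47 = $424.85
Net pay = $3,262.21 − $424.85 = $2,837.36

$2,837.36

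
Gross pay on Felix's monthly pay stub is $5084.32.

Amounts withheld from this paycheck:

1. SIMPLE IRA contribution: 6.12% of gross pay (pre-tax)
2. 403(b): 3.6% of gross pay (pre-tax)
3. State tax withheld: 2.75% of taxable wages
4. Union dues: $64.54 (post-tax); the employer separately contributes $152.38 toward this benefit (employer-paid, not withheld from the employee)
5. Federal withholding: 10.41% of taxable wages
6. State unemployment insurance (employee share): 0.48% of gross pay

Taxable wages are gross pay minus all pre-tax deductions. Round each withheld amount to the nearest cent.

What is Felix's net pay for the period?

SIMPLE IRA contribution: $5084.32 × 0.0612 = $311.16
403(b): $5084.32 × 0.036 = $183.04
Pre-tax total = $311.16 + $183.04 = $494.20
Taxable wages = $5084.32 − $494.20 = $4590.12
Federal withholding: $4590.12 × 0.1041 = $477.83
State tax withheld: $4590.12 × 0.0275 = $126.23
State unemployment insurance (employee share): $5084.32 × 0.0048 = $24.40
Union dues: $64.54
(Employer's $152.38 toward union dues is not withheld from the employee.)
Total deductions = $311.16 + $183.04 + $477.83 + $126.23 + $24.40 + $64.54 = $1187.20
Net pay = $5084.32 − $1187.20 = $3897.12

$3897.12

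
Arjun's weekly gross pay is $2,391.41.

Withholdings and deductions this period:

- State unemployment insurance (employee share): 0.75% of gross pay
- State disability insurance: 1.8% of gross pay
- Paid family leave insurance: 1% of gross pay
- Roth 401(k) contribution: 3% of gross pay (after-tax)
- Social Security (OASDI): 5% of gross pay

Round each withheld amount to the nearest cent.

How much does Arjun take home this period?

Social Security (OASDI): $2,391.41 × 0.05 = $119.57
State disability insurance: $2,391.41 × 0.018 = $43.05
State unemployment insurance (employee share): $2,391.41 × 0.0075 = $17.94
Paid family leave insurance: $2,391.41 × 0.01 = $23.91
Roth 401(k) contribution: $2,391.41 × 0.03 = $71.74
Total deductions = $119.57 + $43.05 + $17.94 + $23.91 + $71.74 = $276.21
Net pay = $2,391.41 − $276.21 = $2,115.20

$2,115.20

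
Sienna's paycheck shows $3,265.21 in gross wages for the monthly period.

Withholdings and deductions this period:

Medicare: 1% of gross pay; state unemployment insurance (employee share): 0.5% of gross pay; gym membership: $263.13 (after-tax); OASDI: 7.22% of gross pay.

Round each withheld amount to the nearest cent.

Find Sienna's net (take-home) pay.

State unemployment insurance (employee share): $3,265.21 × 0.005 = $16.33
Medicare: $3,265.21 × 0.01 = $32.65
OASDI: $3,265.21 × 0.0722 = $235.75
Gym membership: $263.13
Total deductions = $16.33 + $32.65 + $235.75 + $263.13 = $547.86
Net pay = $3,265.21 − $547.86 = $2,717.35

$2,717.35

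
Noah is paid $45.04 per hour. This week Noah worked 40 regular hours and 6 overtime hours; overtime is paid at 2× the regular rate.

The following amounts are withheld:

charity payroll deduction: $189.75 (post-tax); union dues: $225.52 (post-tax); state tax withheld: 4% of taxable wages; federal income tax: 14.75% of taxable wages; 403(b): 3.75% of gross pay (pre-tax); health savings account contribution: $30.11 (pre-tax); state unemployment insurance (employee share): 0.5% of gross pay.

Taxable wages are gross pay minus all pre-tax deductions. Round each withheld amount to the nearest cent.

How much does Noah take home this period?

$1,380.13

Regular pay: 40 × $45.04 = $1,801.60
Overtime pay: 6 × $45.04 × 2 = $540.48
Gross pay = $1,801.60 + $540.48 = $2,342.08
Health savings account contribution: $30.11
403(b): $2,342.08 × 0.0375 = $87.83
Pre-tax total = $30.11 + $87.83 = $117.94
Taxable wages = $2,342.08 − $117.94 = $2,224.14
State tax withheld: $2,224.14 × 0.04 = $88.97
Federal income tax: $2,224.14 × 0.1475 = $328.06
State unemployment insurance (employee share): $2,342.08 × 0.005 = $11.71
Charity payroll deduction: $189.75
Union dues: $225.52
Total deductions = $30.11 + $87.83 + $88.97 + $328.06 + $11.71 + $189.75 + $225.52 = $961.95
Net pay = $2,342.08 − $961.95 = $1,380.13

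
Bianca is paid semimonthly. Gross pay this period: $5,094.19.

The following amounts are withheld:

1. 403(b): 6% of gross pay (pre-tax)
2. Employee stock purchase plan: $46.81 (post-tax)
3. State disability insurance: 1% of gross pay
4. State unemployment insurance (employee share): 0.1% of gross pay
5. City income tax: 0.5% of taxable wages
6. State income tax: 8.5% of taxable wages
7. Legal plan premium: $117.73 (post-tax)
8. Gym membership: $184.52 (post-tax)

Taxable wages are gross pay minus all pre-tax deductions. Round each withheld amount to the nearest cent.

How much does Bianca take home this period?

$3,952.48

403(b): $5,094.19 × 0.06 = $305.65
Taxable wages = $5,094.19 − $305.65 = $4,788.54
State income tax: $4,788.54 × 0.085 = $407.03
City income tax: $4,788.54 × 0.005 = $23.94
State disability insurance: $5,094.19 × 0.01 = $50.94
State unemployment insurance (employee share): $5,094.19 × 0.001 = $5.09
Employee stock purchase plan: $46.81
Legal plan premium: $117.73
Gym membership: $184.52
Total deductions = $305.65 + $407.03 + $23.94 + $50.94 + $5.09 + $46.81 + $117.73 + $184.52 = $1,141.71
Net pay = $5,094.19 − $1,141.71 = $3,952.48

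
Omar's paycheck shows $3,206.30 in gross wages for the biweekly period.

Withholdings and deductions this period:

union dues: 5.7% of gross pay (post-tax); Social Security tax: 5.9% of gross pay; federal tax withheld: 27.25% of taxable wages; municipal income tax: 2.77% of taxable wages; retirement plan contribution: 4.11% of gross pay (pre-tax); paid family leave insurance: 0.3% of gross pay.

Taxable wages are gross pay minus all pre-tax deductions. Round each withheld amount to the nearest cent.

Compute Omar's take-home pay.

Retirement plan contribution: $3,206.30 × 0.0411 = $131.78
Taxable wages = $3,206.30 − $131.78 = $3,074.52
Federal tax withheld: $3,074.52 × 0.2725 = $837.81
Municipal income tax: $3,074.52 × 0.0277 = $85.16
Social Security tax: $3,206.30 × 0.059 = $189.17
Paid family leave insurance: $3,206.30 × 0.003 = $9.62
Union dues: $3,206.30 × 0.057 = $182.76
Total deductions = $131.78 + $837.81 + $85.16 + $189.17 + $9.62 + $182.76 = $1,436.30
Net pay = $3,206.30 − $1,436.30 = $1,770.00

$1,770.00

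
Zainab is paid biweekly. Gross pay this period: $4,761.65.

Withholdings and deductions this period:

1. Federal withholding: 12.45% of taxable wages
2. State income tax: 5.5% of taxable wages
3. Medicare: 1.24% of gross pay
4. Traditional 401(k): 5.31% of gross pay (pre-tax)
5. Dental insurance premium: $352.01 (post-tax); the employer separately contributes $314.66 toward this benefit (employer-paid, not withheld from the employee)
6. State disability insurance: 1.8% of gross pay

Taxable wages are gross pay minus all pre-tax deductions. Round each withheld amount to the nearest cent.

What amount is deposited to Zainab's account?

$3,202.72

Traditional 401(k): $4,761.65 × 0.0531 = $252.84
Taxable wages = $4,761.65 − $252.84 = $4,508.81
State income tax: $4,508.81 × 0.055 = $247.98
Federal withholding: $4,508.81 × 0.1245 = $561.35
State disability insurance: $4,761.65 × 0.018 = $85.71
Medicare: $4,761.65 × 0.0124 = $59.04
Dental insurance premium: $352.01
(Employer's $314.66 toward dental insurance premium is not withheld from the employee.)
Total deductions = $252.84 + $247.98 + $561.35 + $85.71 + $59.04 + $352.01 = $1,558.93
Net pay = $4,761.65 − $1,558.93 = $3,202.72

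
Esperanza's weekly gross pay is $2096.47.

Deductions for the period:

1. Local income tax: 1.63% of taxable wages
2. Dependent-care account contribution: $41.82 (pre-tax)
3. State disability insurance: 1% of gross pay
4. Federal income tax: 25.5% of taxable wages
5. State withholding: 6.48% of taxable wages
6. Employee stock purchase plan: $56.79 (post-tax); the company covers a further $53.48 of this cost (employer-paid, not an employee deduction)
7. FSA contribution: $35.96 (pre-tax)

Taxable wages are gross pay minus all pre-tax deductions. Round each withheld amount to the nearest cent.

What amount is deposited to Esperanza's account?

$1262.46

FSA contribution: $35.96
Dependent-care account contribution: $41.82
Pre-tax total = $35.96 + $41.82 = $77.78
Taxable wages = $2096.47 − $77.78 = $2018.69
State withholding: $2018.69 × 0.0648 = $130.81
Federal income tax: $2018.69 × 0.255 = $514.77
Local income tax: $2018.69 × 0.0163 = $32.90
State disability insurance: $2096.47 × 0.01 = $20.96
Employee stock purchase plan: $56.79
(Employer's $53.48 toward employee stock purchase plan is not withheld from the employee.)
Total deductions = $35.96 + $41.82 + $130.81 + $514.77 + $32.90 + $20.96 + $56.79 = $834.01
Net pay = $2096.47 − $834.01 = $1262.46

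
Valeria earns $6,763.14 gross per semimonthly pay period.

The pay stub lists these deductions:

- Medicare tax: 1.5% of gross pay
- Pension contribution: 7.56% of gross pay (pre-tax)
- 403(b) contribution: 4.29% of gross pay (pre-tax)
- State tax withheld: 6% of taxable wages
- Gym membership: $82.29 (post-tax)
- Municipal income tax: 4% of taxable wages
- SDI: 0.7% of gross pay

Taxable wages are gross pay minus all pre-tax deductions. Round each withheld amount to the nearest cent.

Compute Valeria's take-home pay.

403(b) contribution: $6,763.14 × 0.0429 = $290.14
Pension contribution: $6,763.14 × 0.0756 = $511.29
Pre-tax total = $290.14 + $511.29 = $801.43
Taxable wages = $6,763.14 − $801.43 = $5,961.71
Municipal income tax: $5,961.71 × 0.04 = $238.47
State tax withheld: $5,961.71 × 0.06 = $357.70
Medicare tax: $6,763.14 × 0.015 = $101.45
SDI: $6,763.14 × 0.007 = $47.34
Gym membership: $82.29
Total deductions = $290.14 + $511.29 + $238.47 + $357.70 + $101.45 + $47.34 + $82.29 = $1,628.68
Net pay = $6,763.14 − $1,628.68 = $5,134.46

$5,134.46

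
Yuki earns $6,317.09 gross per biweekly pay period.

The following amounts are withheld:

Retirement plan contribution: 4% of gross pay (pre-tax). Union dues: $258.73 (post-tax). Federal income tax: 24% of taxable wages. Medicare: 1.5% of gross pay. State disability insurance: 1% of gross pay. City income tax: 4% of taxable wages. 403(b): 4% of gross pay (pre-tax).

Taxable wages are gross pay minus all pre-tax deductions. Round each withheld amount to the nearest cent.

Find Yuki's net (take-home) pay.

Retirement plan contribution: $6,317.09 × 0.04 = $252.68
403(b): $6,317.09 × 0.04 = $252.68
Pre-tax total = $252.68 + $252.68 = $505.36
Taxable wages = $6,317.09 − $505.36 = $5,811.73
Federal income tax: $5,811.73 × 0.24 = $1,394.82
City income tax: $5,811.73 × 0.04 = $232.47
State disability insurance: $6,317.09 × 0.01 = $63.17
Medicare: $6,317.09 × 0.015 = $94.76
Union dues: $258.73
Total deductions = $252.68 + $252.68 + $1,394.82 + $232.47 + $63.17 + $94.76 + $258.73 = $2,549.31
Net pay = $6,317.09 − $2,549.31 = $3,767.78

$3,767.78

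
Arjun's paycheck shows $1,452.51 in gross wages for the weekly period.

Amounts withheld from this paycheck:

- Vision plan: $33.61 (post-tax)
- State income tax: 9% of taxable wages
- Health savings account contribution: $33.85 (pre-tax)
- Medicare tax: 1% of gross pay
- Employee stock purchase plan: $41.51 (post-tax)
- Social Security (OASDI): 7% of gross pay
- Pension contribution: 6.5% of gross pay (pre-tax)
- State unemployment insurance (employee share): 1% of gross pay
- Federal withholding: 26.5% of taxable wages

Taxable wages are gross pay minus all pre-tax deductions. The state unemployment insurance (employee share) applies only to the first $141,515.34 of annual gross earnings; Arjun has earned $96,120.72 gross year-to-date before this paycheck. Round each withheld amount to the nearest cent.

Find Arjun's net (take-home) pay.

$648.28

Health savings account contribution: $33.85
Pension contribution: $1,452.51 × 0.065 = $94.41
Pre-tax total = $33.85 + $94.41 = $128.26
Taxable wages = $1,452.51 − $128.26 = $1,324.25
State income tax: $1,324.25 × 0.09 = $119.18
Federal withholding: $1,324.25 × 0.265 = $350.93
Medicare tax: $1,452.51 × 0.01 = $14.53
State unemployment insurance (employee share): cap not yet reached, full $1,452.51 is subject → $1,452.51 × 0.01 = $14.53
Social Security (OASDI): $1,452.51 × 0.07 = $101.68
Vision plan: $33.61
Employee stock purchase plan: $41.51
Total deductions = $33.85 + $94.41 + $119.18 + $350.93 + $14.53 + $14.53 + $101.68 + $33.61 + $41.51 = $804.23
Net pay = $1,452.51 − $804.23 = $648.28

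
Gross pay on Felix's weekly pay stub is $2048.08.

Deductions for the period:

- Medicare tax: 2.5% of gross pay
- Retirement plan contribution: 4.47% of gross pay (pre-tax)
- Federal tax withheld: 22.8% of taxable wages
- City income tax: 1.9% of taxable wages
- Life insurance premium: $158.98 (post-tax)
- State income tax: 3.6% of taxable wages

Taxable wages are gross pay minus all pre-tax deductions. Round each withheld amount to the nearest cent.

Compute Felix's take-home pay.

Retirement plan contribution: $2048.08 × 0.0447 = $91.55
Taxable wages = $2048.08 − $91.55 = $1956.53
State income tax: $1956.53 × 0.036 = $70.44
Federal tax withheld: $1956.53 × 0.228 = $446.09
City income tax: $1956.53 × 0.019 = $37.17
Medicare tax: $2048.08 × 0.025 = $51.20
Life insurance premium: $158.98
Total deductions = $91.55 + $70.44 + $446.09 + $37.17 + $51.20 + $158.98 = $855.43
Net pay = $2048.08 − $855.43 = $1192.65

$1192.65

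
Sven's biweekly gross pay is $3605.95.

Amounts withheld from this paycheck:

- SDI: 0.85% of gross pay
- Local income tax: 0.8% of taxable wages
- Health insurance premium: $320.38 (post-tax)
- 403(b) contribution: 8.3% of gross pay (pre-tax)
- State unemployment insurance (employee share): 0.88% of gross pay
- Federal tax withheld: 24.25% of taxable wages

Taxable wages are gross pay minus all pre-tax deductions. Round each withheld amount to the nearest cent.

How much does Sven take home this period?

403(b) contribution: $3605.95 × 0.083 = $299.29
Taxable wages = $3605.95 − $299.29 = $3306.66
Local income tax: $3306.66 × 0.008 = $26.45
Federal tax withheld: $3306.66 × 0.2425 = $801.87
SDI: $3605.95 × 0.0085 = $30.65
State unemployment insurance (employee share): $3605.95 × 0.0088 = $31.73
Health insurance premium: $320.38
Total deductions = $299.29 + $26.45 + $801.87 + $30.65 + $31.73 + $320.38 = $1510.37
Net pay = $3605.95 − $1510.37 = $2095.58

$2095.58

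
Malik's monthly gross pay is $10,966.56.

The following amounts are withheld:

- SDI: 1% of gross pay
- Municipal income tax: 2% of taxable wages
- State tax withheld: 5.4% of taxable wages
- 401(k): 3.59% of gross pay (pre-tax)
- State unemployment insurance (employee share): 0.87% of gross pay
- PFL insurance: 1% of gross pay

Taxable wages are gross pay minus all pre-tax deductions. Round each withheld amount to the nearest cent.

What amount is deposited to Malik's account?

401(k): $10,966.56 × 0.0359 = $393.70
Taxable wages = $10,966.56 − $393.70 = $10,572.86
State tax withheld: $10,572.86 × 0.054 = $570.93
Municipal income tax: $10,572.86 × 0.02 = $211.46
State unemployment insurance (employee share): $10,966.56 × 0.0087 = $95.41
SDI: $10,966.56 × 0.01 = $109.67
PFL insurance: $10,966.56 × 0.01 = $109.67
Total deductions = $393.70 + $570.93 + $211.46 + $95.41 + $109.67 + $109.67 = $1,490.84
Net pay = $10,966.56 − $1,490.84 = $9,475.72

$9,475.72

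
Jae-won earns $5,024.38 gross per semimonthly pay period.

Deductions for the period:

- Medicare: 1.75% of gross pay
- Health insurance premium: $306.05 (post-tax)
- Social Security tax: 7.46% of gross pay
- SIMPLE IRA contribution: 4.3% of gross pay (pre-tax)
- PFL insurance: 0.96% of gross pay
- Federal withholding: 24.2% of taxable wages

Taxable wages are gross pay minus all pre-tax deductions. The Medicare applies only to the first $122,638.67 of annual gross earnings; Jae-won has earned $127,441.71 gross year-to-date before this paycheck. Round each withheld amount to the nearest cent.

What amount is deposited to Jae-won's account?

$2,915.61

SIMPLE IRA contribution: $5,024.38 × 0.043 = $216.05
Taxable wages = $5,024.38 − $216.05 = $4,808.33
Federal withholding: $4,808.33 × 0.242 = $1,163.62
Social Security tax: $5,024.38 × 0.0746 = $374.82
Medicare: annual cap $122,638.67 already reached (YTD $127,441.71), so $0.00
PFL insurance: $5,024.38 × 0.0096 = $48.23
Health insurance premium: $306.05
Total deductions = $216.05 + $1,163.62 + $374.82 + $0.00 + $48.23 + $306.05 = $2,108.77
Net pay = $5,024.38 − $2,108.77 = $2,915.61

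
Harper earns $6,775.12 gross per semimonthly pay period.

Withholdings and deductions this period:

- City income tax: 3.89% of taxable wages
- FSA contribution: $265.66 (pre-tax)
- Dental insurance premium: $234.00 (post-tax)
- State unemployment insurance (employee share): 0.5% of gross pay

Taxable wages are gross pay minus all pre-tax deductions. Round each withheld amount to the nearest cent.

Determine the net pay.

FSA contribution: $265.66
Taxable wages = $6,775.12 − $265.66 = $6,509.46
City income tax: $6,509.46 × 0.0389 = $253.22
State unemployment insurance (employee share): $6,775.12 × 0.005 = $33.88
Dental insurance premium: $234.00
Total deductions = $265.66 + $253.22 + $33.88 + $234.00 = $786.76
Net pay = $6,775.12 − $786.76 = $5,988.36

$5,988.36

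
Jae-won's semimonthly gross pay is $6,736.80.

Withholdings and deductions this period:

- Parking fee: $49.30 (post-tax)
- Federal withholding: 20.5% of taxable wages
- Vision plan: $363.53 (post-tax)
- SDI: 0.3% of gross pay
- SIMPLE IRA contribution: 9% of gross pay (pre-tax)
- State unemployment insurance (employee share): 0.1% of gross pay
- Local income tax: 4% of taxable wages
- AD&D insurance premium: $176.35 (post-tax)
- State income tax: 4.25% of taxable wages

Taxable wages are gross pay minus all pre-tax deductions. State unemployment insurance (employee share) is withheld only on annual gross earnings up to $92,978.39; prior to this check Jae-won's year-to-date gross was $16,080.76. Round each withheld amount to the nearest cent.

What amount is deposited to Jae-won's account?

$3,751.84

SIMPLE IRA contribution: $6,736.80 × 0.09 = $606.31
Taxable wages = $6,736.80 − $606.31 = $6,130.49
Local income tax: $6,130.49 × 0.04 = $245.22
State income tax: $6,130.49 × 0.0425 = $260.55
Federal withholding: $6,130.49 × 0.205 = $1,256.75
SDI: $6,736.80 × 0.003 = $20.21
State unemployment insurance (employee share): cap not yet reached, full $6,736.80 is subject → $6,736.80 × 0.001 = $6.74
Parking fee: $49.30
Vision plan: $363.53
AD&D insurance premium: $176.35
Total deductions = $606.31 + $245.22 + $260.55 + $1,256.75 + $20.21 + $6.74 + $49.30 + $363.53 + $176.35 = $2,984.96
Net pay = $6,736.80 − $2,984.96 = $3,751.84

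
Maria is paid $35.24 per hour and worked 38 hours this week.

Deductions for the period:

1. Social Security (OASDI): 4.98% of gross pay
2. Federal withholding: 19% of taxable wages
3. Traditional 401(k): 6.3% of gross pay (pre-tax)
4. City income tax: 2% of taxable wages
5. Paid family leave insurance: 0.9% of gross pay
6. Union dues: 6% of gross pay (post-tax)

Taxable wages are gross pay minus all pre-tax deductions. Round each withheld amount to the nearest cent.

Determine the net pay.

$832.17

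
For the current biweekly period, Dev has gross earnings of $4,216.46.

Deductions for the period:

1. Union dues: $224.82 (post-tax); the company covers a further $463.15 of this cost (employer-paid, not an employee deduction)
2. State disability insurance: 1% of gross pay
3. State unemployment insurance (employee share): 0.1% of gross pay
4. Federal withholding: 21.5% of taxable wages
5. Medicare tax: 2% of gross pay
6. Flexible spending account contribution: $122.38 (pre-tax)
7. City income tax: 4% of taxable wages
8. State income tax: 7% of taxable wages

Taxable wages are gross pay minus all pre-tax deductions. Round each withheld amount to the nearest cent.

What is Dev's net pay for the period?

Flexible spending account contribution: $122.38
Taxable wages = $4,216.46 − $122.38 = $4,094.08
State income tax: $4,094.08 × 0.07 = $286.59
City income tax: $4,094.08 × 0.04 = $163.76
Federal withholding: $4,094.08 × 0.215 = $880.23
Medicare tax: $4,216.46 × 0.02 = $84.33
State unemployment insurance (employee share): $4,216.46 × 0.001 = $4.22
State disability insurance: $4,216.46 × 0.01 = $42.16
Union dues: $224.82
(Employer's $463.15 toward union dues is not withheld from the employee.)
Total deductions = $122.38 + $286.59 + $163.76 + $880.23 + $84.33 + $4.22 + $42.16 + $224.82 = $1,808.49
Net pay = $4,216.46 − $1,808.49 = $2,407.97

$2,407.97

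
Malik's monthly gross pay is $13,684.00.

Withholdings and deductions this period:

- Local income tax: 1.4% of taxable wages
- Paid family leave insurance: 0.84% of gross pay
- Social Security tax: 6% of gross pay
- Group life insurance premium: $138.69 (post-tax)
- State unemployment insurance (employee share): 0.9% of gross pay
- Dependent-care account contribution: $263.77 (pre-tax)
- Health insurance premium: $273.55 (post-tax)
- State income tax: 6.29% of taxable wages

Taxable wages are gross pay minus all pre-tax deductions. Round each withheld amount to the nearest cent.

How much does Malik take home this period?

Dependent-care account contribution: $263.77
Taxable wages = $13,684.00 − $263.77 = $13,420.23
State income tax: $13,420.23 × 0.0629 = $844.13
Local income tax: $13,420.23 × 0.014 = $187.88
Social Security tax: $13,684.00 × 0.06 = $821.04
Paid family leave insurance: $13,684.00 × 0.0084 = $114.95
State unemployment insurance (employee share): $13,684.00 × 0.009 = $123.16
Group life insurance premium: $138.69
Health insurance premium: $273.55
Total deductions = $263.77 + $844.13 + $187.88 + $821.04 + $114.95 + $123.16 + $138.69 + $273.55 = $2,767.17
Net pay = $13,684.00 − $2,767.17 = $10,916.83

$10,916.83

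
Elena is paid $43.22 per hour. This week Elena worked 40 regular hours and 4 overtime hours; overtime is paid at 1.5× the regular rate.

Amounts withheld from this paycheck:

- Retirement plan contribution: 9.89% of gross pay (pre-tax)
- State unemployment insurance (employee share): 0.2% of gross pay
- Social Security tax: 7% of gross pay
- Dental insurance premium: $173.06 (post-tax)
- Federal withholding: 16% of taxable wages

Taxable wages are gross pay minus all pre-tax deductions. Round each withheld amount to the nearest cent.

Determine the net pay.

$1,188.64

Regular pay: 40 × $43.22 = $1,728.80
Overtime pay: 4 × $43.22 × 1.5 = $259.32
Gross pay = $1,728.80 + $259.32 = $1,988.12
Retirement plan contribution: $1,988.12 × 0.0989 = $196.63
Taxable wages = $1,988.12 − $196.63 = $1,791.49
Federal withholding: $1,791.49 × 0.16 = $286.64
Social Security tax: $1,988.12 × 0.07 = $139.17
State unemployment insurance (employee share): $1,988.12 × 0.002 = $3.98
Dental insurance premium: $173.06
Total deductions = $196.63 + $286.64 + $139.17 + $3.98 + $173.06 = $799.48
Net pay = $1,988.12 − $799.48 = $1,188.64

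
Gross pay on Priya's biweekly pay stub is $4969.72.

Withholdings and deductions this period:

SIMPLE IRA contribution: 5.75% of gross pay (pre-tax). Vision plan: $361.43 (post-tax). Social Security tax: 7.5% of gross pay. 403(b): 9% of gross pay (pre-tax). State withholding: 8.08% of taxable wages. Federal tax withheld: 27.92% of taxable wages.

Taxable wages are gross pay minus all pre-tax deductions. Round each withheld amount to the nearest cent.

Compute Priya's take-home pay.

SIMPLE IRA contribution: $4969.72 × 0.0575 = $285.76
403(b): $4969.72 × 0.09 = $447.27
Pre-tax total = $285.76 + $447.27 = $733.03
Taxable wages = $4969.72 − $733.03 = $4236.69
State withholding: $4236.69 × 0.0808 = $342.32
Federal tax withheld: $4236.69 × 0.2792 = $1182.88
Social Security tax: $4969.72 × 0.075 = $372.73
Vision plan: $361.43
Total deductions = $285.76 + $447.27 + $342.32 + $1182.88 + $372.73 + $361.43 = $2992.39
Net pay = $4969.72 − $2992.39 = $1977.33

$1977.33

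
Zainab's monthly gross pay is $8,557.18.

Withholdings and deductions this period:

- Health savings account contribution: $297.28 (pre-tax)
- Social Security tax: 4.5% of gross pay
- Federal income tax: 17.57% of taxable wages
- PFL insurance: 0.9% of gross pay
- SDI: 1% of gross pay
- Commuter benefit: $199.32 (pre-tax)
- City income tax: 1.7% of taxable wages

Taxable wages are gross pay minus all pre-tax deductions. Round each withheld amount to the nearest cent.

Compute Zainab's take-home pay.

$5,959.66

Health savings account contribution: $297.28
Commuter benefit: $199.32
Pre-tax total = $297.28 + $199.32 = $496.60
Taxable wages = $8,557.18 − $496.60 = $8,060.58
Federal income tax: $8,060.58 × 0.1757 = $1,416.24
City income tax: $8,060.58 × 0.017 = $137.03
Social Security tax: $8,557.18 × 0.045 = $385.07
SDI: $8,557.18 × 0.01 = $85.57
PFL insurance: $8,557.18 × 0.009 = $77.01
Total deductions = $297.28 + $199.32 + $1,416.24 + $137.03 + $385.07 + $85.57 + $77.01 = $2,597.52
Net pay = $8,557.18 − $2,597.52 = $5,959.66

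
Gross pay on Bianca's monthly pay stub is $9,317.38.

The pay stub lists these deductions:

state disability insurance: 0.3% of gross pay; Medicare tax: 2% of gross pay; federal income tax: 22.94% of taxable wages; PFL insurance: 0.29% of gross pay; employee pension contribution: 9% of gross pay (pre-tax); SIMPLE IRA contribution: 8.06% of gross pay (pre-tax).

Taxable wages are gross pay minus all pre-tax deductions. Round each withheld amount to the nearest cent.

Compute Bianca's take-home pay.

$5,713.75

Employee pension contribution: $9,317.38 × 0.09 = $838.56
SIMPLE IRA contribution: $9,317.38 × 0.0806 = $750.98
Pre-tax total = $838.56 + $750.98 = $1,589.54
Taxable wages = $9,317.38 − $1,589.54 = $7,727.84
Federal income tax: $7,727.84 × 0.2294 = $1,772.77
Medicare tax: $9,317.38 × 0.02 = $186.35
State disability insurance: $9,317.38 × 0.003 = $27.95
PFL insurance: $9,317.38 × 0.0029 = $27.02
Total deductions = $838.56 + $750.98 + $1,772.77 + $186.35 + $27.95 + $27.02 = $3,603.63
Net pay = $9,317.38 − $3,603.63 = $5,713.75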